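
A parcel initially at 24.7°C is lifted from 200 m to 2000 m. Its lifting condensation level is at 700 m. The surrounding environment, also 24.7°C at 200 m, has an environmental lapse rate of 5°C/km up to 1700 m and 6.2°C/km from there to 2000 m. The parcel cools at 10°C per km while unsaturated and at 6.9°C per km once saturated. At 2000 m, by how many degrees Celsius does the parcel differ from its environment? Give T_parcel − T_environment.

-4.61°C (parcel cooler than environment)

Parcel:
  Dry to 700 m: -10 × 0.5 km = -5°C, so T = 19.7°C.
  Saturated to 2000 m: -6.9 × 1.3 km = -8.97°C, so T = 10.73°C.
Environment:
  Environment, lower layer to 1700 m: -5 × 1.5 km = -7.5°C, so T = 17.2°C.
  Environment, upper layer to 2000 m: -6.2 × 0.3 km = -1.86°C, so T = 15.34°C.
T_parcel − T_env = 10.73 − 15.34 = -4.61°C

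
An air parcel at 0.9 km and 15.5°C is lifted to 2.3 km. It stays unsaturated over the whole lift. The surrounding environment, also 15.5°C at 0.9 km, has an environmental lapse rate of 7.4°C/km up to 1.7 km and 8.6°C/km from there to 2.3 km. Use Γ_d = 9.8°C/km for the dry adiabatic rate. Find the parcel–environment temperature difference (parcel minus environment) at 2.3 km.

Parcel:
  900–2300 m, dry: Δz = 1.4 km ⇒ ΔT = -13.72°C; T = 1.78°C
Environment:
  900–1700 m, environment, lower layer: Δz = 0.8 km ⇒ ΔT = -5.92°C; T = 9.58°C
  1700–2300 m, environment, upper layer: Δz = 0.6 km ⇒ ΔT = -5.16°C; T = 4.42°C
T_parcel − T_env = 1.78 − 4.42 = -2.64°C

-2.64°C (parcel cooler than environment)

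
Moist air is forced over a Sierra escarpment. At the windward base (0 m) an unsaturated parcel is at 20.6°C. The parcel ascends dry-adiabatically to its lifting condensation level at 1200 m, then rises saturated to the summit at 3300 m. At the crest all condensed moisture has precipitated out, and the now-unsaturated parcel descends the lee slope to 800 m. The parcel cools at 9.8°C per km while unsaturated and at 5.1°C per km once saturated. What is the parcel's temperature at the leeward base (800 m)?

0–1200 m, dry: Δz = 1.2 km ⇒ ΔT = -11.76°C; T = 8.84°C
1200–3300 m, saturated: Δz = 2.1 km ⇒ ΔT = -10.71°C; T = -1.87°C
3300–800 m, dry descent: Δz = 2.5 km ⇒ ΔT = +24.5°C; T = 22.63°C

22.63°C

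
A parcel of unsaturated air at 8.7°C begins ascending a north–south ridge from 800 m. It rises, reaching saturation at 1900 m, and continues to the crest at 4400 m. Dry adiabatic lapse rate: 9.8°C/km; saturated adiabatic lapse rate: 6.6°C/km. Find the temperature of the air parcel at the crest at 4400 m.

Dry to 1900 m: -9.8 × 1.1 km = -10.78°C, so T = -2.08°C.
Saturated to 4400 m: -6.6 × 2.5 km = -16.5°C, so T = -18.58°C.

-18.58°C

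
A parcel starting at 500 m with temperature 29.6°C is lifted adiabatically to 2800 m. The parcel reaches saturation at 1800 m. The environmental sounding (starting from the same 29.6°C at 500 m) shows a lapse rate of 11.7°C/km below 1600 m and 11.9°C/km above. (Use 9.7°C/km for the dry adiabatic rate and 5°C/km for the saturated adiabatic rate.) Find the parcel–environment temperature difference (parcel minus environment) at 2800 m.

Parcel:
  500–1800 m, dry: Δz = 1.3 km ⇒ ΔT = -12.61°C; T = 16.99°C
  1800–2800 m, saturated: Δz = 1 km ⇒ ΔT = -5°C; T = 11.99°C
Environment:
  500–1600 m, environment, lower layer: Δz = 1.1 km ⇒ ΔT = -12.87°C; T = 16.73°C
  1600–2800 m, environment, upper layer: Δz = 1.2 km ⇒ ΔT = -14.28°C; T = 2.45°C
T_parcel − T_env = 11.99 − 2.45 = +9.54°C

+9.54°C (parcel warmer than environment)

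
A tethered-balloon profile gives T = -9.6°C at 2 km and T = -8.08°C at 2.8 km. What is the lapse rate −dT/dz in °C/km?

-1.9°C/km

Γ = −ΔT/Δz = (-9.6 − (-8.08)) / (2800 − 2000) m
  = -1.52°C / 0.8 km = -1.9°C/km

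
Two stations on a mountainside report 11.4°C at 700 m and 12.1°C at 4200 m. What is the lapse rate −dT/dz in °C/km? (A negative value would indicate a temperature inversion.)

Γ = −ΔT/Δz = (11.4 − 12.1) / (4200 − 700) m
  = -0.7°C / 3.5 km = -0.2°C/km

-0.2°C/km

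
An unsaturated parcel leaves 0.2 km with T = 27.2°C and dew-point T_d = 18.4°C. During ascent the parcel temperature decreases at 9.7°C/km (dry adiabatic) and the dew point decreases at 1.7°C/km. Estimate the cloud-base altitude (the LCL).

1.3 km

T and T_d converge at 9.7 − 1.7 = 8°C per km
Height above start = (27.2 − 18.4) / 8 = 1.1 km
LCL altitude = 200 m + 1100 m = 1300 m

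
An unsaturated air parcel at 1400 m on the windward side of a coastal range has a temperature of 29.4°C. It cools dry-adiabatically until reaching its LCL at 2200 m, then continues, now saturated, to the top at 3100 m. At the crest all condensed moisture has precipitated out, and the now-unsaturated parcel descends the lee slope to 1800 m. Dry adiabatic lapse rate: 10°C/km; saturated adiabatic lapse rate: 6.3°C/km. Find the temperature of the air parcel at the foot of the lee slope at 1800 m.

1400 → 2200 m (dry, 10°C/km): ΔT = -10 × 0.8 = -8°C → T = 21.4°C
2200 → 3100 m (saturated, 6.3°C/km): ΔT = -6.3 × 0.9 = -5.67°C → T = 15.73°C
3100 → 1800 m (dry descent, 10°C/km): ΔT = +10 × 1.3 = +13°C → T = 28.73°C

28.73°C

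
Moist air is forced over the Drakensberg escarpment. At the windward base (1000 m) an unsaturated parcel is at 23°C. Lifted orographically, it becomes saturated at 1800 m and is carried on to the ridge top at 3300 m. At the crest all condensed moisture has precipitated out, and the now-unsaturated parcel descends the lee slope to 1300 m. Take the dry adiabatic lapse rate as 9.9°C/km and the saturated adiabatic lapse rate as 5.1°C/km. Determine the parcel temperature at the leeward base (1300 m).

27.23°C

Dry to 1800 m: -9.9 × 0.8 km = -7.92°C, so T = 15.08°C.
Saturated to 3300 m: -5.1 × 1.5 km = -7.65°C, so T = 7.43°C.
Dry descent to 1300 m: +9.9 × 2 km = +19.8°C, so T = 27.23°C.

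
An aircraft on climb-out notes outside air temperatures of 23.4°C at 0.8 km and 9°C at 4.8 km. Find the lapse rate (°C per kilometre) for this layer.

3.6°C/km

Γ = −ΔT/Δz = (23.4 − 9) / (4800 − 800) m
  = 14.4°C / 4 km = 3.6°C/km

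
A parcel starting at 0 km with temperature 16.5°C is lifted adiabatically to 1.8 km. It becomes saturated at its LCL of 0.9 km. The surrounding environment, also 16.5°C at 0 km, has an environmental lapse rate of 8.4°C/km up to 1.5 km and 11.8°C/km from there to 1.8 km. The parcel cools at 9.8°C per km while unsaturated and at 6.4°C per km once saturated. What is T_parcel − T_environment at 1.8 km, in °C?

Parcel:
  0 → 900 m (dry, 9.8°C/km): ΔT = -9.8 × 0.9 = -8.82°C → T = 7.68°C
  900 → 1800 m (saturated, 6.4°C/km): ΔT = -6.4 × 0.9 = -5.76°C → T = 1.92°C
Environment:
  0 → 1500 m (environment, lower layer, 8.4°C/km): ΔT = -8.4 × 1.5 = -12.6°C → T = 3.9°C
  1500 → 1800 m (environment, upper layer, 11.8°C/km): ΔT = -11.8 × 0.3 = -3.54°C → T = 0.36°C
T_parcel − T_env = 1.92 − 0.36 = +1.56°C

+1.56°C (parcel warmer than environment)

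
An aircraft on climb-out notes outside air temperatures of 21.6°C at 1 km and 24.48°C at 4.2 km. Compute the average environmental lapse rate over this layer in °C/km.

-0.9°C/km

Γ = −ΔT/Δz = (21.6 − 24.48) / (4200 − 1000) m
  = -2.88°C / 3.2 km = -0.9°C/km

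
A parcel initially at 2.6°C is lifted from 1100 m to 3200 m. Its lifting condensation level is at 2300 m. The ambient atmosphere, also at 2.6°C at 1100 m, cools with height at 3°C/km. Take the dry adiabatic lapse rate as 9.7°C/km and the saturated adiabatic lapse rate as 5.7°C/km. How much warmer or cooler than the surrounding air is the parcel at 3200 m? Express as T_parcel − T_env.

-10.47°C (parcel cooler than environment)

Parcel:
  Dry to 2300 m: -9.7 × 1.2 km = -11.64°C, so T = -9.04°C.
  Saturated to 3200 m: -5.7 × 0.9 km = -5.13°C, so T = -14.17°C.
Environment:
  Environment to 3200 m: -3 × 2.1 km = -6.3°C, so T = -3.7°C.
T_parcel − T_env = -14.17 − (-3.7) = -10.47°C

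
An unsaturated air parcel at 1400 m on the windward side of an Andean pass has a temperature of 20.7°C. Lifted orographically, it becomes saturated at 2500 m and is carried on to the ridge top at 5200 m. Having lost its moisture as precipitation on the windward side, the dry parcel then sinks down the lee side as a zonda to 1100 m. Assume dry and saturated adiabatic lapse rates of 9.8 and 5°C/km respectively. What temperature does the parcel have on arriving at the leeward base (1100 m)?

From 1400 m to 2500 m (dry): cools by 9.8 × 1.1 = 10.78°C, giving 9.92°C.
From 2500 m to 5200 m (saturated): cools by 5 × 2.7 = 13.5°C, giving -3.58°C.
From 5200 m to 1100 m (dry descent): warms by 9.8 × 4.1 = 40.18°C, giving 36.6°C.

36.6°C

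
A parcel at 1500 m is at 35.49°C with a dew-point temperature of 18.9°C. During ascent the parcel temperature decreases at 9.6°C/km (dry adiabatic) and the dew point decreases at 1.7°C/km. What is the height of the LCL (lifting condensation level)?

3600 m

T and T_d converge at 9.6 − 1.7 = 7.9°C per km
Height above start = (35.49 − 18.9) / 7.9 = 2.1 km
LCL altitude = 1500 m + 2100 m = 3600 m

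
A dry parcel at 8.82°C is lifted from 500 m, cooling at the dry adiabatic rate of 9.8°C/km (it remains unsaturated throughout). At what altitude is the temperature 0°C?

Height above start = (8.82 − 0) / 9.8 = 0.9 km
Altitude = 500 m + 900 m = 1400 m

1400 m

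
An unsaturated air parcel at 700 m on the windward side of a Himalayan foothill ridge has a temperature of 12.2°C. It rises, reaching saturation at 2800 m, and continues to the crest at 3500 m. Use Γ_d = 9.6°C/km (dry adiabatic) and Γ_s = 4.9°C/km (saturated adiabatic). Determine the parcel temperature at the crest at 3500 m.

From 700 m to 2800 m (dry): cools by 9.6 × 2.1 = 20.16°C, giving -7.96°C.
From 2800 m to 3500 m (saturated): cools by 4.9 × 0.7 = 3.43°C, giving -11.39°C.

-11.39°C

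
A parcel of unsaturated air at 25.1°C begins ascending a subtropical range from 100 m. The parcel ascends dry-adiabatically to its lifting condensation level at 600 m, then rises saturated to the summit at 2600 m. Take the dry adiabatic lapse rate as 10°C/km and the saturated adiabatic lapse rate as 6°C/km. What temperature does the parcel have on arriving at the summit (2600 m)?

100 → 600 m (dry, 10°C/km): ΔT = -10 × 0.5 = -5°C → T = 20.1°C
600 → 2600 m (saturated, 6°C/km): ΔT = -6 × 2 = -12°C → T = 8.1°C

8.1°C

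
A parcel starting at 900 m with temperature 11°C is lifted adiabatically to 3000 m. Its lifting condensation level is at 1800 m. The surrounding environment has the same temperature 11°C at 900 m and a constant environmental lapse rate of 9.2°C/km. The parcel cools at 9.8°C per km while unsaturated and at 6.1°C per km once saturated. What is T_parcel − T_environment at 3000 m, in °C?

+3.18°C (parcel warmer than environment)

Parcel:
  900–1800 m, dry: Δz = 0.9 km ⇒ ΔT = -8.82°C; T = 2.18°C
  1800–3000 m, saturated: Δz = 1.2 km ⇒ ΔT = -7.32°C; T = -5.14°C
Environment:
  900–3000 m, environment: Δz = 2.1 km ⇒ ΔT = -19.32°C; T = -8.32°C
T_parcel − T_env = -5.14 − (-8.32) = +3.18°C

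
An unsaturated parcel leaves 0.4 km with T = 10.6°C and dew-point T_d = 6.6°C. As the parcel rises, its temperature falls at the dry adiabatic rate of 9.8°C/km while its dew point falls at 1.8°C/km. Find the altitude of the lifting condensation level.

T and T_d converge at 9.8 − 1.8 = 8°C per km
Height above start = (10.6 − 6.6) / 8 = 0.5 km
LCL altitude = 400 m + 500 m = 900 m

0.9 km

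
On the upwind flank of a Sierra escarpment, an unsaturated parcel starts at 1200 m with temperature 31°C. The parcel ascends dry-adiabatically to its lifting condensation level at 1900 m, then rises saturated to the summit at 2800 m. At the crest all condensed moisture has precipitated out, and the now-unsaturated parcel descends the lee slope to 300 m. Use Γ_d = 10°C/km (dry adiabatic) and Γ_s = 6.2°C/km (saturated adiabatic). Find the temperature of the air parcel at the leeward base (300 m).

Dry to 1900 m: -10 × 0.7 km = -7°C, so T = 24°C.
Saturated to 2800 m: -6.2 × 0.9 km = -5.58°C, so T = 18.42°C.
Dry descent to 300 m: +10 × 2.5 km = +25°C, so T = 43.42°C.

43.42°C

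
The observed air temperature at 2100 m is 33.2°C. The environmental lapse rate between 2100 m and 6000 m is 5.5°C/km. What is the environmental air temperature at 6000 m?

2100 → 6000 m (environmental, 5.5°C/km): ΔT = -5.5 × 3.9 = -21.45°C → T = 11.75°C

11.75°C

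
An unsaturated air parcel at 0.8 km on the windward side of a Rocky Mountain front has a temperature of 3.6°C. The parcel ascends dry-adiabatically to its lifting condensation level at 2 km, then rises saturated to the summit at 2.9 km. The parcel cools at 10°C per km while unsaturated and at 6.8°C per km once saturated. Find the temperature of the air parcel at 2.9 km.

-14.52°C

800–2000 m, dry: Δz = 1.2 km ⇒ ΔT = -12°C; T = -8.4°C
2000–2900 m, saturated: Δz = 0.9 km ⇒ ΔT = -6.12°C; T = -14.52°C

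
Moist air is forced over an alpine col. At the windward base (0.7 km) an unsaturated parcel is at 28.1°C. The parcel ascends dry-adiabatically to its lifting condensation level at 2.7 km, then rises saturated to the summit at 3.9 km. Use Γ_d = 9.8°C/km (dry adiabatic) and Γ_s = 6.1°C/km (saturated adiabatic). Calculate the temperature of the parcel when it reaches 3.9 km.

1.18°C

From 700 m to 2700 m (dry): cools by 9.8 × 2 = 19.6°C, giving 8.5°C.
From 2700 m to 3900 m (saturated): cools by 6.1 × 1.2 = 7.32°C, giving 1.18°C.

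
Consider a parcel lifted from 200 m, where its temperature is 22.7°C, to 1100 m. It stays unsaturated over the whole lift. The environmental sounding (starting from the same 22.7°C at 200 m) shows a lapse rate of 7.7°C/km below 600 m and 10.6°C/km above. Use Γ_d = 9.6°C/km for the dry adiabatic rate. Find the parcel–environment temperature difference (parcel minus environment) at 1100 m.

-0.26°C (parcel cooler than environment)

Parcel:
  From 200 m to 1100 m (dry): cools by 9.6 × 0.9 = 8.64°C, giving 14.06°C.
Environment:
  From 200 m to 600 m (environment, lower layer): cools by 7.7 × 0.4 = 3.08°C, giving 19.62°C.
  From 600 m to 1100 m (environment, upper layer): cools by 10.6 × 0.5 = 5.3°C, giving 14.32°C.
T_parcel − T_env = 14.06 − 14.32 = -0.26°C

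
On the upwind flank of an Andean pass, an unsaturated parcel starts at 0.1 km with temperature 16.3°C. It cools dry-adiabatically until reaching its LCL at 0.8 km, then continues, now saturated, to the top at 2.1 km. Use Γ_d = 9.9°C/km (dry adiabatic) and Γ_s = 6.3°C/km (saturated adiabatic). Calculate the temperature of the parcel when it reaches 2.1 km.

1.18°C

100 → 800 m (dry, 9.9°C/km): ΔT = -9.9 × 0.7 = -6.93°C → T = 9.37°C
800 → 2100 m (saturated, 6.3°C/km): ΔT = -6.3 × 1.3 = -8.19°C → T = 1.18°C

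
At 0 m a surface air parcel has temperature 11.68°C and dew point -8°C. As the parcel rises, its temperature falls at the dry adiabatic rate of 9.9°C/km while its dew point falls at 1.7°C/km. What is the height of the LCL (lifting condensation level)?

T and T_d converge at 9.9 − 1.7 = 8.2°C per km
Height above start = (11.68 − (-8)) / 8.2 = 2.4 km
LCL altitude = 0 m + 2400 m = 2400 m

2400 m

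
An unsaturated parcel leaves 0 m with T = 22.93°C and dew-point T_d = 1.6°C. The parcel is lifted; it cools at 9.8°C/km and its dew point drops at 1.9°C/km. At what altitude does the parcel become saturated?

T and T_d converge at 9.8 − 1.9 = 7.9°C per km
Height above start = (22.93 − 1.6) / 7.9 = 2.7 km
LCL altitude = 0 m + 2700 m = 2700 m

2700 m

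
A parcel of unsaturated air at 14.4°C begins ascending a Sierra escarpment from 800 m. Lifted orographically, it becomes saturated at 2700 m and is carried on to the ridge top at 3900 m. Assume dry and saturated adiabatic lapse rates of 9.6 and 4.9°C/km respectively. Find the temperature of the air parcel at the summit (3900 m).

-9.72°C

From 800 m to 2700 m (dry): cools by 9.6 × 1.9 = 18.24°C, giving -3.84°C.
From 2700 m to 3900 m (saturated): cools by 4.9 × 1.2 = 5.88°C, giving -9.72°C.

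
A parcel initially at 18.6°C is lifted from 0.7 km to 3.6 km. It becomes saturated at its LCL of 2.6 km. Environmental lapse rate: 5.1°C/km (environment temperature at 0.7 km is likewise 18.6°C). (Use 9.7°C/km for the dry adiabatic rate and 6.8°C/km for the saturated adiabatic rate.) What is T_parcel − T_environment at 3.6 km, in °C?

-10.44°C (parcel cooler than environment)

Parcel:
  700 → 2600 m (dry, 9.7°C/km): ΔT = -9.7 × 1.9 = -18.43°C → T = 0.17°C
  2600 → 3600 m (saturated, 6.8°C/km): ΔT = -6.8 × 1 = -6.8°C → T = -6.63°C
Environment:
  700 → 3600 m (environment, 5.1°C/km): ΔT = -5.1 × 2.9 = -14.79°C → T = 3.81°C
T_parcel − T_env = -6.63 − 3.81 = -10.44°C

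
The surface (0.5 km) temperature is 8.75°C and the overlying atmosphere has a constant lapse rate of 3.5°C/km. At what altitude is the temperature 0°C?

Height above start = (8.75 − 0) / 3.5 = 2.5 km
Altitude = 500 m + 2500 m = 3000 m

3 km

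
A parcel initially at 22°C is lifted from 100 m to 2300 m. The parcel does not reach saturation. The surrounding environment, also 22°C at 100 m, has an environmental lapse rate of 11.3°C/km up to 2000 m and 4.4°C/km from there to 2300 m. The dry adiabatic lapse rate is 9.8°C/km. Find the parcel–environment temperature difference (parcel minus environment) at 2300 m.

+1.23°C (parcel warmer than environment)

Parcel:
  From 100 m to 2300 m (dry): cools by 9.8 × 2.2 = 21.56°C, giving 0.44°C.
Environment:
  From 100 m to 2000 m (environment, lower layer): cools by 11.3 × 1.9 = 21.47°C, giving 0.53°C.
  From 2000 m to 2300 m (environment, upper layer): cools by 4.4 × 0.3 = 1.32°C, giving -0.79°C.
T_parcel − T_env = 0.44 − (-0.79) = +1.23°C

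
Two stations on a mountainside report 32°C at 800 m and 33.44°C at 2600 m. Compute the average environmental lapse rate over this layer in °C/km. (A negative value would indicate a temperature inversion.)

-0.8°C/km

Γ = −ΔT/Δz = (32 − 33.44) / (2600 − 800) m
  = -1.44°C / 1.8 km = -0.8°C/km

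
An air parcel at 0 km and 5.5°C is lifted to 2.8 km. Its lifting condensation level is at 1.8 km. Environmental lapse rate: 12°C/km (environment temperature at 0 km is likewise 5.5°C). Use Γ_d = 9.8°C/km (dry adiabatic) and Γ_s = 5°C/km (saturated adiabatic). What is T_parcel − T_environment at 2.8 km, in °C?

Parcel:
  0–1800 m, dry: Δz = 1.8 km ⇒ ΔT = -17.64°C; T = -12.14°C
  1800–2800 m, saturated: Δz = 1 km ⇒ ΔT = -5°C; T = -17.14°C
Environment:
  0–2800 m, environment: Δz = 2.8 km ⇒ ΔT = -33.6°C; T = -28.1°C
T_parcel − T_env = -17.14 − (-28.1) = +10.96°C

+10.96°C (parcel warmer than environment)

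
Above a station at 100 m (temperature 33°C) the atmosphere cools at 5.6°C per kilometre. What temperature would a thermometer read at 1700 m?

From 100 m to 1700 m (environmental): cools by 5.6 × 1.6 = 8.96°C, giving 24.04°C.

24.04°C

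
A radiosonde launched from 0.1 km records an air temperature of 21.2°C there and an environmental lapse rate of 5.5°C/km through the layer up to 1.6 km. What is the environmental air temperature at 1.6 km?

12.95°C

From 100 m to 1600 m (environmental): cools by 5.5 × 1.5 = 8.25°C, giving 12.95°C.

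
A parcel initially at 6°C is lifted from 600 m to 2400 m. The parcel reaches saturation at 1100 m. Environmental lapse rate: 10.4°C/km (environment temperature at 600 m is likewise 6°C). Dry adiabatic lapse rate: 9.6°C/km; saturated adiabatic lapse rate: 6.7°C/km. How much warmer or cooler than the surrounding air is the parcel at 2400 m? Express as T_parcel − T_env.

Parcel:
  Dry to 1100 m: -9.6 × 0.5 km = -4.8°C, so T = 1.2°C.
  Saturated to 2400 m: -6.7 × 1.3 km = -8.71°C, so T = -7.51°C.
Environment:
  Environment to 2400 m: -10.4 × 1.8 km = -18.72°C, so T = -12.72°C.
T_parcel − T_env = -7.51 − (-12.72) = +5.21°C

+5.21°C (parcel warmer than environment)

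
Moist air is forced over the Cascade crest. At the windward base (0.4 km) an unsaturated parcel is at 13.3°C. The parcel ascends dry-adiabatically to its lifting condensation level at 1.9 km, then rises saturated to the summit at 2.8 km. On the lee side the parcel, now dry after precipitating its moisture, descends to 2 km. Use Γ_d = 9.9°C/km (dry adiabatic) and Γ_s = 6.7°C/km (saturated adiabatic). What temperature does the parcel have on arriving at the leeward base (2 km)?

400 → 1900 m (dry, 9.9°C/km): ΔT = -9.9 × 1.5 = -14.85°C → T = -1.55°C
1900 → 2800 m (saturated, 6.7°C/km): ΔT = -6.7 × 0.9 = -6.03°C → T = -7.58°C
2800 → 2000 m (dry descent, 9.9°C/km): ΔT = +9.9 × 0.8 = +7.92°C → T = 0.34°C

0.34°C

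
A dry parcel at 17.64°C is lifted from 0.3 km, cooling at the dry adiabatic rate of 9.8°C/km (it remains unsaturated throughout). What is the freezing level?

2.1 km

Height above start = (17.64 − 0) / 9.8 = 1.8 km
Altitude = 300 m + 1800 m = 2100 m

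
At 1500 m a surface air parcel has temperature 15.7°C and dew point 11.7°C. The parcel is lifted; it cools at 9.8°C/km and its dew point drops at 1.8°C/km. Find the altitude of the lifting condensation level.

2000 m

T and T_d converge at 9.8 − 1.8 = 8°C per km
Height above start = (15.7 − 11.7) / 8 = 0.5 km
LCL altitude = 1500 m + 500 m = 2000 m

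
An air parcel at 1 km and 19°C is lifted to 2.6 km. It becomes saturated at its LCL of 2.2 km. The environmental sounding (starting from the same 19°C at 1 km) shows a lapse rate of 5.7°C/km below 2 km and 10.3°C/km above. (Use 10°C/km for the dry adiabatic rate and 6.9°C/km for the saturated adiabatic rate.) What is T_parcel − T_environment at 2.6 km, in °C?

-2.88°C (parcel cooler than environment)

Parcel:
  Dry to 2200 m: -10 × 1.2 km = -12°C, so T = 7°C.
  Saturated to 2600 m: -6.9 × 0.4 km = -2.76°C, so T = 4.24°C.
Environment:
  Environment, lower layer to 2000 m: -5.7 × 1 km = -5.7°C, so T = 13.3°C.
  Environment, upper layer to 2600 m: -10.3 × 0.6 km = -6.18°C, so T = 7.12°C.
T_parcel − T_env = 4.24 − 7.12 = -2.88°C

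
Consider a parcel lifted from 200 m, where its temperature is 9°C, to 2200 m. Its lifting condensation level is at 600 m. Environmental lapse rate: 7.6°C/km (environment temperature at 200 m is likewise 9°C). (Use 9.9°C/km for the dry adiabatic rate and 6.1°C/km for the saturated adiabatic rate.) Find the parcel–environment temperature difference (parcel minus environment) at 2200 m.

+1.48°C (parcel warmer than environment)

Parcel:
  200–600 m, dry: Δz = 0.4 km ⇒ ΔT = -3.96°C; T = 5.04°C
  600–2200 m, saturated: Δz = 1.6 km ⇒ ΔT = -9.76°C; T = -4.72°C
Environment:
  200–2200 m, environment: Δz = 2 km ⇒ ΔT = -15.2°C; T = -6.2°C
T_parcel − T_env = -4.72 − (-6.2) = +1.48°C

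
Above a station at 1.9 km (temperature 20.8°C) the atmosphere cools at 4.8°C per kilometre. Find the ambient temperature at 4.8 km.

6.88°C

From 1900 m to 4800 m (environmental): cools by 4.8 × 2.9 = 13.92°C, giving 6.88°C.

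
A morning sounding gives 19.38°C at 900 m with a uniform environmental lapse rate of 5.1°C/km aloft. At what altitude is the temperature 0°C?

Height above start = (19.38 − 0) / 5.1 = 3.8 km
Altitude = 900 m + 3800 m = 4700 m

4700 m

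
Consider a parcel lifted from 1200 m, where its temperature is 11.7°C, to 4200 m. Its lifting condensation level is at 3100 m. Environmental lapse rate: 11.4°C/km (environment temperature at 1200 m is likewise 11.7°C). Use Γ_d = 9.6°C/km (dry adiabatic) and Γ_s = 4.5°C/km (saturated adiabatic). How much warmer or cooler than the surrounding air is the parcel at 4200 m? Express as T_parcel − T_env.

Parcel:
  1200 → 3100 m (dry, 9.6°C/km): ΔT = -9.6 × 1.9 = -18.24°C → T = -6.54°C
  3100 → 4200 m (saturated, 4.5°C/km): ΔT = -4.5 × 1.1 = -4.95°C → T = -11.49°C
Environment:
  1200 → 4200 m (environment, 11.4°C/km): ΔT = -11.4 × 3 = -34.2°C → T = -22.5°C
T_parcel − T_env = -11.49 − (-22.5) = +11.01°C

+11.01°C (parcel warmer than environment)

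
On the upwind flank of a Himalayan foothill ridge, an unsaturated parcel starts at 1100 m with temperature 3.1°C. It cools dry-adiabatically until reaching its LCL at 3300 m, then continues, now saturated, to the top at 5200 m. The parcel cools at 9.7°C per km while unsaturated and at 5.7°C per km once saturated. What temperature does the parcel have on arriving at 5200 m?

1100–3300 m, dry: Δz = 2.2 km ⇒ ΔT = -21.34°C; T = -18.24°C
3300–5200 m, saturated: Δz = 1.9 km ⇒ ΔT = -10.83°C; T = -29.07°C

-29.07°C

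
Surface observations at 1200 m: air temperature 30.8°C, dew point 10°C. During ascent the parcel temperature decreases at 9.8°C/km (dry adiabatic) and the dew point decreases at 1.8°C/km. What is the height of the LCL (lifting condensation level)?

T and T_d converge at 9.8 − 1.8 = 8°C per km
Height above start = (30.8 − 10) / 8 = 2.6 km
LCL altitude = 1200 m + 2600 m = 3800 m

3800 m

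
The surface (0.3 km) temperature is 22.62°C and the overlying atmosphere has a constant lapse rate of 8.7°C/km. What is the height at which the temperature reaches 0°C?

Height above start = (22.62 − 0) / 8.7 = 2.6 km
Altitude = 300 m + 2600 m = 2900 m

2.9 km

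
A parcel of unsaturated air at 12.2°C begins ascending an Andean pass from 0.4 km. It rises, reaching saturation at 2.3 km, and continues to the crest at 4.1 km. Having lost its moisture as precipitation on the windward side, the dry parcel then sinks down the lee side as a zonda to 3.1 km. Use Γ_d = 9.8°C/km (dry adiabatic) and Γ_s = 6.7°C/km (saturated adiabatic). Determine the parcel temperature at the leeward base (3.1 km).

-8.68°C

From 400 m to 2300 m (dry): cools by 9.8 × 1.9 = 18.62°C, giving -6.42°C.
From 2300 m to 4100 m (saturated): cools by 6.7 × 1.8 = 12.06°C, giving -18.48°C.
From 4100 m to 3100 m (dry descent): warms by 9.8 × 1 = 9.8°C, giving -8.68°C.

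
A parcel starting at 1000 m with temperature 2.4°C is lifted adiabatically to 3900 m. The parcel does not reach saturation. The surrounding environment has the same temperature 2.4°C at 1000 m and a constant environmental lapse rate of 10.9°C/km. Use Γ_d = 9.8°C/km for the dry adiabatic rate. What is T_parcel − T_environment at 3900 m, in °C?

Parcel:
  1000–3900 m, dry: Δz = 2.9 km ⇒ ΔT = -28.42°C; T = -26.02°C
Environment:
  1000–3900 m, environment: Δz = 2.9 km ⇒ ΔT = -31.61°C; T = -29.21°C
T_parcel − T_env = -26.02 − (-29.21) = +3.19°C

+3.19°C (parcel warmer than environment)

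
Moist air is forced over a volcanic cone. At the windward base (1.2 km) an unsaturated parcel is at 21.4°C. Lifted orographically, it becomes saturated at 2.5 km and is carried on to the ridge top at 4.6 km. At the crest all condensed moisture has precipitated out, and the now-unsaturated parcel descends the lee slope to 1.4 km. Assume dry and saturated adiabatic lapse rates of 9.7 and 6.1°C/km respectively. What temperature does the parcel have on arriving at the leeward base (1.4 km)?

1200–2500 m, dry: Δz = 1.3 km ⇒ ΔT = -12.61°C; T = 8.79°C
2500–4600 m, saturated: Δz = 2.1 km ⇒ ΔT = -12.81°C; T = -4.02°C
4600–1400 m, dry descent: Δz = 3.2 km ⇒ ΔT = +31.04°C; T = 27.02°C

27.02°C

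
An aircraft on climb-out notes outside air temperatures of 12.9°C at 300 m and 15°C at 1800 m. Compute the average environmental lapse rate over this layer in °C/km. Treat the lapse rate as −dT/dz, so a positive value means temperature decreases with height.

Γ = −ΔT/Δz = (12.9 − 15) / (1800 − 300) m
  = -2.1°C / 1.5 km = -1.4°C/km

-1.4°C/km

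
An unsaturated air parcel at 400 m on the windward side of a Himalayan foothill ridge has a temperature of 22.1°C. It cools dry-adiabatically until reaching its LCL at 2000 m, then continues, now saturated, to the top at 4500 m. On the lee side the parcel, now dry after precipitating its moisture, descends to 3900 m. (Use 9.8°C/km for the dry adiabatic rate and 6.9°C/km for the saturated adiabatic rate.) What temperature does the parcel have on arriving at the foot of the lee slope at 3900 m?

From 400 m to 2000 m (dry): cools by 9.8 × 1.6 = 15.68°C, giving 6.42°C.
From 2000 m to 4500 m (saturated): cools by 6.9 × 2.5 = 17.25°C, giving -10.83°C.
From 4500 m to 3900 m (dry descent): warms by 9.8 × 0.6 = 5.88°C, giving -4.95°C.

-4.95°C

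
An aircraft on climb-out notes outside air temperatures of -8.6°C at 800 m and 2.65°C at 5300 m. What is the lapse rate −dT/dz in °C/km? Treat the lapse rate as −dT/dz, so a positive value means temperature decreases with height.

Γ = −ΔT/Δz = (-8.6 − 2.65) / (5300 − 800) m
  = -11.25°C / 4.5 km = -2.5°C/km

-2.5°C/km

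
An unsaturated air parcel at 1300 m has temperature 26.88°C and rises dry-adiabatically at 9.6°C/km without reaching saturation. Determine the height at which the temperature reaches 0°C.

Height above start = (26.88 − 0) / 9.6 = 2.8 km
Altitude = 1300 m + 2800 m = 4100 m

4100 m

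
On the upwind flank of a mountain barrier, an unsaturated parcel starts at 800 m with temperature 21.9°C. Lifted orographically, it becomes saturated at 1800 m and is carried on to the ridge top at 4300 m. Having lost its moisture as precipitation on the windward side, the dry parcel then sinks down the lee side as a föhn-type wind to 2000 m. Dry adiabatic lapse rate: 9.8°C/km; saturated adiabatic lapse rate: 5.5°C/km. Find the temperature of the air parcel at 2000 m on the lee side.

800 → 1800 m (dry, 9.8°C/km): ΔT = -9.8 × 1 = -9.8°C → T = 12.1°C
1800 → 4300 m (saturated, 5.5°C/km): ΔT = -5.5 × 2.5 = -13.75°C → T = -1.65°C
4300 → 2000 m (dry descent, 9.8°C/km): ΔT = +9.8 × 2.3 = +22.54°C → T = 20.89°C

20.89°C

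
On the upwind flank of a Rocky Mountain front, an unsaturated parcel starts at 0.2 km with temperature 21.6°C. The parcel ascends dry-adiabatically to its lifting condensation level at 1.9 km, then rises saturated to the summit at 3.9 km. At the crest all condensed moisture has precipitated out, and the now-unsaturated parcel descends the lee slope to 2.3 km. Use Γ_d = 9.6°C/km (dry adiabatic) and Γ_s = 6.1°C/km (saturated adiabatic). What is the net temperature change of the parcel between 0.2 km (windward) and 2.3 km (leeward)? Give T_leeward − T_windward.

-13.16°C

Dry to 1900 m: -9.6 × 1.7 km = -16.32°C, so T = 5.28°C.
Saturated to 3900 m: -6.1 × 2 km = -12.2°C, so T = -6.92°C.
Dry descent to 2300 m: +9.6 × 1.6 km = +15.36°C, so T = 8.44°C.
Net change vs windward start: 8.44 − 21.6 = -13.16°C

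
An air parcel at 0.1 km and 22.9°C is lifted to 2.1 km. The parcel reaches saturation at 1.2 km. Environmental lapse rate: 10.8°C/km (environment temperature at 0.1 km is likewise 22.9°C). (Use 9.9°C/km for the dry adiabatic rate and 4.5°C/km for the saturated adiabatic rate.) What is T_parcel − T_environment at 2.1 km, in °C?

Parcel:
  100 → 1200 m (dry, 9.9°C/km): ΔT = -9.9 × 1.1 = -10.89°C → T = 12.01°C
  1200 → 2100 m (saturated, 4.5°C/km): ΔT = -4.5 × 0.9 = -4.05°C → T = 7.96°C
Environment:
  100 → 2100 m (environment, 10.8°C/km): ΔT = -10.8 × 2 = -21.6°C → T = 1.3°C
T_parcel − T_env = 7.96 − 1.3 = +6.66°C

+6.66°C (parcel warmer than environment)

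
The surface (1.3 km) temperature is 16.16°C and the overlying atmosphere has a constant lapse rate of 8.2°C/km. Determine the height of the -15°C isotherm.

Height above start = (16.16 − (-15)) / 8.2 = 3.8 km
Altitude = 1300 m + 3800 m = 5100 m

5.1 km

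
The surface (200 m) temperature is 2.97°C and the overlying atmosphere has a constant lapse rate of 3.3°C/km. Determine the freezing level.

1100 m

Height above start = (2.97 − 0) / 3.3 = 0.9 km
Altitude = 200 m + 900 m = 1100 m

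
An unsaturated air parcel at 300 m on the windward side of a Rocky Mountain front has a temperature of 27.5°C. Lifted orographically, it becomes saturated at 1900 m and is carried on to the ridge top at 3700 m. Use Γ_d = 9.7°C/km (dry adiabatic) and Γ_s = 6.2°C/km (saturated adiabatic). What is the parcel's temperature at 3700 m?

From 300 m to 1900 m (dry): cools by 9.7 × 1.6 = 15.52°C, giving 11.98°C.
From 1900 m to 3700 m (saturated): cools by 6.2 × 1.8 = 11.16°C, giving 0.82°C.

0.82°C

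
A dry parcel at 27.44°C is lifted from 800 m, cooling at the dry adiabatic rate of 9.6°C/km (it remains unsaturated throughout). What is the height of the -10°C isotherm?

Height above start = (27.44 − (-10)) / 9.6 = 3.9 km
Altitude = 800 m + 3900 m = 4700 m

4700 m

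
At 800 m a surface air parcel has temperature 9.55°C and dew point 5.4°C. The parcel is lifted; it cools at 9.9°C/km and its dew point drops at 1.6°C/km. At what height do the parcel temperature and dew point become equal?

1300 m

T and T_d converge at 9.9 − 1.6 = 8.3°C per km
Height above start = (9.55 − 5.4) / 8.3 = 0.5 km
LCL altitude = 800 m + 500 m = 1300 m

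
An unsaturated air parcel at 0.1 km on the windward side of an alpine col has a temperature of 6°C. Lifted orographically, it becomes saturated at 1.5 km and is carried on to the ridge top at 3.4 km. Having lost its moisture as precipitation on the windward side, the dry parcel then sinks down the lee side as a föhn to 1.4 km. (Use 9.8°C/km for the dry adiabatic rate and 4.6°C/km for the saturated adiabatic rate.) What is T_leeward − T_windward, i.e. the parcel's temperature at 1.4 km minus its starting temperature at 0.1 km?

100–1500 m, dry: Δz = 1.4 km ⇒ ΔT = -13.72°C; T = -7.72°C
1500–3400 m, saturated: Δz = 1.9 km ⇒ ΔT = -8.74°C; T = -16.46°C
3400–1400 m, dry descent: Δz = 2 km ⇒ ΔT = +19.6°C; T = 3.14°C
Net change vs windward start: 3.14 − 6 = -2.86°C

-2.86°C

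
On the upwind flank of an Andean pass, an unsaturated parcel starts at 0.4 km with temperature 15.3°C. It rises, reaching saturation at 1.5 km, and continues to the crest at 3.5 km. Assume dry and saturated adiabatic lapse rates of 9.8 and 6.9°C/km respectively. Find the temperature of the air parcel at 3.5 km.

400–1500 m, dry: Δz = 1.1 km ⇒ ΔT = -10.78°C; T = 4.52°C
1500–3500 m, saturated: Δz = 2 km ⇒ ΔT = -13.8°C; T = -9.28°C

-9.28°C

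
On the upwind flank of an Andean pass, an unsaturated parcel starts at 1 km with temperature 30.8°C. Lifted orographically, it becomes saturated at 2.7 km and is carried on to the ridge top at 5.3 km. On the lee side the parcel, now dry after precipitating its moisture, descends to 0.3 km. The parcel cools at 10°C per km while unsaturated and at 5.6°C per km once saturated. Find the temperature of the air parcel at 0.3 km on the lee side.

1000 → 2700 m (dry, 10°C/km): ΔT = -10 × 1.7 = -17°C → T = 13.8°C
2700 → 5300 m (saturated, 5.6°C/km): ΔT = -5.6 × 2.6 = -14.56°C → T = -0.76°C
5300 → 300 m (dry descent, 10°C/km): ΔT = +10 × 5 = +50°C → T = 49.24°C

49.24°C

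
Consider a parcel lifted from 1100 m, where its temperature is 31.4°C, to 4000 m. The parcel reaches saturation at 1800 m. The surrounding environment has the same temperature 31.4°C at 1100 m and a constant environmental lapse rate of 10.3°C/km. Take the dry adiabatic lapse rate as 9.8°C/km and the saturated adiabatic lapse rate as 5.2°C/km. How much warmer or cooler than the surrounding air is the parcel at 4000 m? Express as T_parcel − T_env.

Parcel:
  Dry to 1800 m: -9.8 × 0.7 km = -6.86°C, so T = 24.54°C.
  Saturated to 4000 m: -5.2 × 2.2 km = -11.44°C, so T = 13.1°C.
Environment:
  Environment to 4000 m: -10.3 × 2.9 km = -29.87°C, so T = 1.53°C.
T_parcel − T_env = 13.1 − 1.53 = +11.57°C

+11.57°C (parcel warmer than environment)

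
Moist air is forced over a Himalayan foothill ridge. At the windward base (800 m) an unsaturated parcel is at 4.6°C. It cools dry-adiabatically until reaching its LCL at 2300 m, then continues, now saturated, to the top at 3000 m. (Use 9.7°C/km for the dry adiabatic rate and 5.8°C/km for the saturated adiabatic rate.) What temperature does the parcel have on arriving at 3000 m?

-14.01°C

800–2300 m, dry: Δz = 1.5 km ⇒ ΔT = -14.55°C; T = -9.95°C
2300–3000 m, saturated: Δz = 0.7 km ⇒ ΔT = -4.06°C; T = -14.01°C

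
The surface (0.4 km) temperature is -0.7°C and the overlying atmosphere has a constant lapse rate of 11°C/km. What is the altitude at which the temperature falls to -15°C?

Height above start = (-0.7 − (-15)) / 11 = 1.3 km
Altitude = 400 m + 1300 m = 1700 m

1.7 km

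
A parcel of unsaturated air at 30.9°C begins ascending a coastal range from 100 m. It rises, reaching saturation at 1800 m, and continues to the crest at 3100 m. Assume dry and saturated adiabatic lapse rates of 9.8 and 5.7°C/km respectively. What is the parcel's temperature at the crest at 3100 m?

6.83°C

Dry to 1800 m: -9.8 × 1.7 km = -16.66°C, so T = 14.24°C.
Saturated to 3100 m: -5.7 × 1.3 km = -7.41°C, so T = 6.83°C.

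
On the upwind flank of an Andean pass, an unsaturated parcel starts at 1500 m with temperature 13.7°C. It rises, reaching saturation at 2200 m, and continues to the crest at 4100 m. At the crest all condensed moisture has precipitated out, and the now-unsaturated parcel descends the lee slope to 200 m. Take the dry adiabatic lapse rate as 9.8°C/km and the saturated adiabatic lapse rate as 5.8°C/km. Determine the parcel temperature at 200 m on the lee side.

34.04°C

1500–2200 m, dry: Δz = 0.7 km ⇒ ΔT = -6.86°C; T = 6.84°C
2200–4100 m, saturated: Δz = 1.9 km ⇒ ΔT = -11.02°C; T = -4.18°C
4100–200 m, dry descent: Δz = 3.9 km ⇒ ΔT = +38.22°C; T = 34.04°C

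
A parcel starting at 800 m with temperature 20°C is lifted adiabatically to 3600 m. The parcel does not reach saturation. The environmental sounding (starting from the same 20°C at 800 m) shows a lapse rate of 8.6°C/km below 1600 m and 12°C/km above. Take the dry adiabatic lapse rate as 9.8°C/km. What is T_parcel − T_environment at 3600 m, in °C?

+3.44°C (parcel warmer than environment)

Parcel:
  From 800 m to 3600 m (dry): cools by 9.8 × 2.8 = 27.44°C, giving -7.44°C.
Environment:
  From 800 m to 1600 m (environment, lower layer): cools by 8.6 × 0.8 = 6.88°C, giving 13.12°C.
  From 1600 m to 3600 m (environment, upper layer): cools by 12 × 2 = 24°C, giving -10.88°C.
T_parcel − T_env = -7.44 − (-10.88) = +3.44°C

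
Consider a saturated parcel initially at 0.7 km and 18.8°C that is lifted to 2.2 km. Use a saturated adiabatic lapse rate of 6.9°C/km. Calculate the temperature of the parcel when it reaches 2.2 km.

8.45°C

700 → 2200 m (saturated adiabatic, 6.9°C/km): ΔT = -6.9 × 1.5 = -10.35°C → T = 8.45°C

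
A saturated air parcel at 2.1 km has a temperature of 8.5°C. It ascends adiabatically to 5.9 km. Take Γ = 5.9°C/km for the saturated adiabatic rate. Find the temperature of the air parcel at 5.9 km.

Saturated adiabatic to 5900 m: -5.9 × 3.8 km = -22.42°C, so T = -13.92°C.

-13.92°C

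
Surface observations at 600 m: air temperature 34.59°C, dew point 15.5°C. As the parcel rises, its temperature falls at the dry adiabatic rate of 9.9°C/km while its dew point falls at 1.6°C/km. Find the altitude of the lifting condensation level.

2900 m

T and T_d converge at 9.9 − 1.6 = 8.3°C per km
Height above start = (34.59 − 15.5) / 8.3 = 2.3 km
LCL altitude = 600 m + 2300 m = 2900 m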